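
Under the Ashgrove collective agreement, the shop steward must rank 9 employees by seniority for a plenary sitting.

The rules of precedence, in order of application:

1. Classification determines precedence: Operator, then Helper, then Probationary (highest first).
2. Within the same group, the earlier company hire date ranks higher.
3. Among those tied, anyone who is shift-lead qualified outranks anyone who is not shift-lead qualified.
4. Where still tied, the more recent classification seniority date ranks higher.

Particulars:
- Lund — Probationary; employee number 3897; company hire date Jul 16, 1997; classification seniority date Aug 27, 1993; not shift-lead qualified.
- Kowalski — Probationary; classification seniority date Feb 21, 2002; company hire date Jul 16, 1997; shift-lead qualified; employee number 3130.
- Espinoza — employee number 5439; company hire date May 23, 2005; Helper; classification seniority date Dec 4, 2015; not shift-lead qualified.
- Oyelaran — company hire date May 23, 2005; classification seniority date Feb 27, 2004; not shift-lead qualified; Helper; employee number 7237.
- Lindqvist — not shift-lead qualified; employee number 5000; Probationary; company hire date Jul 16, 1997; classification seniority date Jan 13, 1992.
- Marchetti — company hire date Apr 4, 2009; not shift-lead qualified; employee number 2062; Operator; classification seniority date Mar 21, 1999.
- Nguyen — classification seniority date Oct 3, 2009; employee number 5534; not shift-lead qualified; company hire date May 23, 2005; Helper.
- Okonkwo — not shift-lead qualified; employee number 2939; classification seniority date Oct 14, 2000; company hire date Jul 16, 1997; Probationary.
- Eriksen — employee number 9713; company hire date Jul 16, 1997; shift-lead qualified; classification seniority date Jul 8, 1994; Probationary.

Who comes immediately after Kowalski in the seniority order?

Eriksen

By classification: Marchetti (Operator); then Espinoza, Nguyen and Oyelaran (Helper); then Kowalski, Eriksen, Okonkwo, Lund and Lindqvist (Probationary).
Espinoza, Nguyen and Oyelaran all have company hire date May 23, 2005, so the next rule applies.
Espinoza, Nguyen and Oyelaran are each not shift-lead qualified, so the next rule applies.
Among Espinoza, Nguyen and Oyelaran, by classification seniority date (later first): Espinoza (Dec 4, 2015) before Nguyen (Oct 3, 2009) before Oyelaran (Feb 27, 2004).
Kowalski, Eriksen, Okonkwo, Lund and Lindqvist all have company hire date Jul 16, 1997, so the next rule applies.
Among Kowalski, Eriksen, Okonkwo, Lund and Lindqvist, shift-lead qualified before not shift-lead qualified: Kowalski and Eriksen (shift-lead qualified) before Okonkwo, Lund and Lindqvist (not shift-lead qualified).
Among Kowalski and Eriksen, by classification seniority date (later first): Kowalski (Feb 21, 2002) before Eriksen (Jul 8, 1994).
Among Okonkwo, Lund and Lindqvist, by classification seniority date (later first): Okonkwo (Oct 14, 2000) before Lund (Aug 27, 1993) before Lindqvist (Jan 13, 1992).
Order: Marchetti, Espinoza, Nguyen, Oyelaran, Kowalski, Eriksen, Okonkwo, Lund, Lindqvist.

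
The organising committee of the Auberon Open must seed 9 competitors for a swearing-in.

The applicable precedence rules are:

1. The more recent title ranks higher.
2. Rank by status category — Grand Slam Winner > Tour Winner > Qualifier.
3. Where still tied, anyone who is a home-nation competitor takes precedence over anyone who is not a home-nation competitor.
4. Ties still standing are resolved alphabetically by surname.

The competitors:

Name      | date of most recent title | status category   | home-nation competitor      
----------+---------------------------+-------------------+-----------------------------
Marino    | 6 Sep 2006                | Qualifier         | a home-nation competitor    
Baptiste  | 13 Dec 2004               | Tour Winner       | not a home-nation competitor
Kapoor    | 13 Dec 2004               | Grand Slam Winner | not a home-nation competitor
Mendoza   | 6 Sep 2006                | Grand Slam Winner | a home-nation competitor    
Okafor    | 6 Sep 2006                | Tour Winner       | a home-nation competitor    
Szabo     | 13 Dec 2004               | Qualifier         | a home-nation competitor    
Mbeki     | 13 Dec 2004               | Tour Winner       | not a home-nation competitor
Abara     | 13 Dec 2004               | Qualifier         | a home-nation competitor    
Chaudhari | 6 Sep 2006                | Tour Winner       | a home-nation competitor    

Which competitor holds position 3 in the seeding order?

Okafor

By date of most recent title (later first): Mendoza, Chaudhari, Okafor and Marino (each 6 Sep 2006); then Kapoor, Baptiste, Mbeki, Abara and Szabo (each 13 Dec 2004).
Among Mendoza, Chaudhari, Okafor and Marino, by status category: Mendoza (Grand Slam Winner) before Chaudhari and Okafor (Tour Winner) before Marino (Qualifier).
Chaudhari and Okafor are each a home-nation competitor, so the next rule applies.
Among Chaudhari and Okafor, alphabetically by surname: Chaudhari before Okafor.
Among Kapoor, Baptiste, Mbeki, Abara and Szabo, by status category: Kapoor (Grand Slam Winner) before Baptiste and Mbeki (Tour Winner) before Abara and Szabo (Qualifier).
Baptiste and Mbeki are each not a home-nation competitor, so the next rule applies.
Among Baptiste and Mbeki, alphabetically by surname: Baptiste before Mbeki.
Abara and Szabo are each a home-nation competitor, so the next rule applies.
Among Abara and Szabo, alphabetically by surname: Abara before Szabo.
Order: Mendoza, Chaudhari, Okafor, Marino, Kapoor, Baptiste, Mbeki, Abara, Szabo.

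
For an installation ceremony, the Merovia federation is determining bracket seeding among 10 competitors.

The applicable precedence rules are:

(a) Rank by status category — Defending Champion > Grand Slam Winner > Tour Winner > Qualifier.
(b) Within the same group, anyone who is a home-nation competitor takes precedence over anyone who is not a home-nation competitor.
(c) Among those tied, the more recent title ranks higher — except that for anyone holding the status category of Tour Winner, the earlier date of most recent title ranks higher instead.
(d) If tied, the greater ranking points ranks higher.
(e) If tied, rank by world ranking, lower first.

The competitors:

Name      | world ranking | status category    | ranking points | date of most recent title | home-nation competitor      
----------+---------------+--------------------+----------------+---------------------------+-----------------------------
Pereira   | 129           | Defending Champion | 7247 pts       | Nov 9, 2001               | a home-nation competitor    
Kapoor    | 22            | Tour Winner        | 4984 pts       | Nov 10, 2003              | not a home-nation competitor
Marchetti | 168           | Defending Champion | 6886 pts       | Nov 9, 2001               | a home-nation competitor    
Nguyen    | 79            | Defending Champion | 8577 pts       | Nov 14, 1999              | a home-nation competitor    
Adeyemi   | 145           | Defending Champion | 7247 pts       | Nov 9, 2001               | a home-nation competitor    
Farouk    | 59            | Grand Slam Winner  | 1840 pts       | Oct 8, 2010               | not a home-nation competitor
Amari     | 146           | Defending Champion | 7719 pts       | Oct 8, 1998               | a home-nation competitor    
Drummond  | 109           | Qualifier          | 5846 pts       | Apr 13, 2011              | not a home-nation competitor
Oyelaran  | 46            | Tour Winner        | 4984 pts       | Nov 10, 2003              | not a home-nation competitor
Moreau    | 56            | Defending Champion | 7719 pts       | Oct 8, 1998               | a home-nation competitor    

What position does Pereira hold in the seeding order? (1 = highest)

By status category: Pereira, Adeyemi, Marchetti, Nguyen, Moreau and Amari (Defending Champion); then Farouk (Grand Slam Winner); then Kapoor and Oyelaran (Tour Winner); then Drummond (Qualifier).
Pereira, Adeyemi, Marchetti, Nguyen, Moreau and Amari are each a home-nation competitor, so the next rule applies.
Among Pereira, Adeyemi, Marchetti, Nguyen, Moreau and Amari, by date of most recent title (later first): Pereira, Adeyemi and Marchetti (Nov 9, 2001) before Nguyen (Nov 14, 1999) before Moreau and Amari (Oct 8, 1998).
Among Pereira, Adeyemi and Marchetti, by ranking points (higher first): Pereira and Adeyemi (7247 pts) before Marchetti (6886 pts).
Among Pereira and Adeyemi, by world ranking (lower first): Pereira (129) before Adeyemi (145).
Moreau and Amari both have ranking points 7719 pts, so the next rule applies.
Among Moreau and Amari, by world ranking (lower first): Moreau (56) before Amari (146).
Kapoor and Oyelaran are each not a home-nation competitor, so the next rule applies.
Kapoor and Oyelaran both have date of most recent title Nov 10, 2003, so the next rule applies.
Kapoor and Oyelaran both have ranking points 4984 pts, so the next rule applies.
Among Kapoor and Oyelaran, by world ranking (lower first): Kapoor (22) before Oyelaran (46).
Order: Pereira, Adeyemi, Marchetti, Nguyen, Moreau, Amari, Farouk, Kapoor, Oyelaran, Drummond. So position 1.

1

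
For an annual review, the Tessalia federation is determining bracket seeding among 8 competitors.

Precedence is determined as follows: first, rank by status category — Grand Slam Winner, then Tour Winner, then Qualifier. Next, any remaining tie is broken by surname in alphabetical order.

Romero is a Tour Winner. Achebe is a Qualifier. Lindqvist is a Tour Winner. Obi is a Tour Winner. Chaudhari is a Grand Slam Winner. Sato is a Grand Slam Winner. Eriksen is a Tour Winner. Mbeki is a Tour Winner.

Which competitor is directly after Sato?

By status category: Chaudhari and Sato (Grand Slam Winner); then Eriksen, Lindqvist, Mbeki, Obi and Romero (Tour Winner); then Achebe (Qualifier).
Among Chaudhari and Sato, alphabetically by surname: Chaudhari before Sato.
Among Eriksen, Lindqvist, Mbeki, Obi and Romero, alphabetically by surname: Eriksen before Lindqvist before Mbeki before Obi before Romero.
Order: Chaudhari, Sato, Eriksen, Lindqvist, Mbeki, Obi, Romero, Achebe.

Eriksen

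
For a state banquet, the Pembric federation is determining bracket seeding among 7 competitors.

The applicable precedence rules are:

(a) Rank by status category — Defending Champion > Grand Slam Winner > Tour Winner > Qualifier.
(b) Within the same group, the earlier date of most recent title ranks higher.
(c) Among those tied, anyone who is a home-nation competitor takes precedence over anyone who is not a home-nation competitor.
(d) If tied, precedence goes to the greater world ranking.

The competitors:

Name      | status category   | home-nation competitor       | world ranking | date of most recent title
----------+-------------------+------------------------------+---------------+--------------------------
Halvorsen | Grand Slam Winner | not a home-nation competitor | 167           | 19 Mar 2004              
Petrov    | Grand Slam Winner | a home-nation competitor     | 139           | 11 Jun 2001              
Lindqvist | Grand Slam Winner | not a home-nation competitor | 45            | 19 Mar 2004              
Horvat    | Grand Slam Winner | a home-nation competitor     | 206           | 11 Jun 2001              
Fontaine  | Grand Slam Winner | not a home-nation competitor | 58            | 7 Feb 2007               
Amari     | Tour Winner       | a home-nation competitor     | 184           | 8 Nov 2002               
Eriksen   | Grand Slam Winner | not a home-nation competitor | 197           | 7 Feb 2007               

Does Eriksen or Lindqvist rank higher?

By status category: Horvat, Petrov, Halvorsen, Lindqvist, Eriksen and Fontaine (Grand Slam Winner); then Amari (Tour Winner).
Among Horvat, Petrov, Halvorsen, Lindqvist, Eriksen and Fontaine, by date of most recent title (earlier first): Horvat and Petrov (11 Jun 2001) before Halvorsen and Lindqvist (19 Mar 2004) before Eriksen and Fontaine (7 Feb 2007).
Horvat and Petrov are each a home-nation competitor, so the next rule applies.
Among Horvat and Petrov, by world ranking (higher first): Horvat (206) before Petrov (139).
Halvorsen and Lindqvist are each not a home-nation competitor, so the next rule applies.
Among Halvorsen and Lindqvist, by world ranking (higher first): Halvorsen (167) before Lindqvist (45).
Eriksen and Fontaine are each not a home-nation competitor, so the next rule applies.
Among Eriksen and Fontaine, by world ranking (higher first): Eriksen (197) before Fontaine (58).
So Lindqvist takes precedence.

Lindqvist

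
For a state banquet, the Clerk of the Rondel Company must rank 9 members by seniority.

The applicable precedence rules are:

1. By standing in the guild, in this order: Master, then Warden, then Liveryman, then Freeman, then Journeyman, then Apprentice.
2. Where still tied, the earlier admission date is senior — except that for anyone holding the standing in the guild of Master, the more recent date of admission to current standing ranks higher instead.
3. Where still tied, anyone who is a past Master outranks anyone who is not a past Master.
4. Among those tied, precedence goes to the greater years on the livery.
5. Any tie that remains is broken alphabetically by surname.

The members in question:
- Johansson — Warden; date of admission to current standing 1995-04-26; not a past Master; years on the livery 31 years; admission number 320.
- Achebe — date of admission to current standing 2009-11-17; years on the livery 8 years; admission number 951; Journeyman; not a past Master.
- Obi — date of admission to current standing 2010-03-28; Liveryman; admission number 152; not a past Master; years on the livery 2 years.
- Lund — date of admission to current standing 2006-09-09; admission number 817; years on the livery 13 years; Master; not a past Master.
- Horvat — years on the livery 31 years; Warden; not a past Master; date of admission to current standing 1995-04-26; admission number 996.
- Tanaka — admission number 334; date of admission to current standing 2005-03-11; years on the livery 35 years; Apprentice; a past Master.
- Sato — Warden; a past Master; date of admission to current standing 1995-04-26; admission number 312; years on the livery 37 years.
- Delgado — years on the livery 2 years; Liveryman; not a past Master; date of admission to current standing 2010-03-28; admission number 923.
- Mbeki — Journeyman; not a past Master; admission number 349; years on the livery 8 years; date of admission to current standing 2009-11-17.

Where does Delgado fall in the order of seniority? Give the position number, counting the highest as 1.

By standing in the guild: Lund (Master); then Sato, Horvat and Johansson (Warden); then Delgado and Obi (Liveryman); then Achebe and Mbeki (Journeyman); then Tanaka (Apprentice).
Sato, Horvat and Johansson all have date of admission to current standing 1995-04-26, so the next rule applies.
Among Sato, Horvat and Johansson, a past Master before not a past Master: Sato (a past Master) before Horvat and Johansson (not a past Master).
Horvat and Johansson both have years on the livery 31 years, so the next rule applies.
Among Horvat and Johansson, alphabetically by surname: Horvat before Johansson.
Delgado and Obi both have date of admission to current standing 2010-03-28, so the next rule applies.
Delgado and Obi are each not a past Master, so the next rule applies.
Delgado and Obi both have years on the livery 2 years, so the next rule applies.
Among Delgado and Obi, alphabetically by surname: Delgado before Obi.
Achebe and Mbeki both have date of admission to current standing 2009-11-17, so the next rule applies.
Achebe and Mbeki are each not a past Master, so the next rule applies.
Achebe and Mbeki both have years on the livery 8 years, so the next rule applies.
Among Achebe and Mbeki, alphabetically by surname: Achebe before Mbeki.
Order: Lund, Sato, Horvat, Johansson, Delgado, Obi, Achebe, Mbeki, Tanaka. So position 5.

5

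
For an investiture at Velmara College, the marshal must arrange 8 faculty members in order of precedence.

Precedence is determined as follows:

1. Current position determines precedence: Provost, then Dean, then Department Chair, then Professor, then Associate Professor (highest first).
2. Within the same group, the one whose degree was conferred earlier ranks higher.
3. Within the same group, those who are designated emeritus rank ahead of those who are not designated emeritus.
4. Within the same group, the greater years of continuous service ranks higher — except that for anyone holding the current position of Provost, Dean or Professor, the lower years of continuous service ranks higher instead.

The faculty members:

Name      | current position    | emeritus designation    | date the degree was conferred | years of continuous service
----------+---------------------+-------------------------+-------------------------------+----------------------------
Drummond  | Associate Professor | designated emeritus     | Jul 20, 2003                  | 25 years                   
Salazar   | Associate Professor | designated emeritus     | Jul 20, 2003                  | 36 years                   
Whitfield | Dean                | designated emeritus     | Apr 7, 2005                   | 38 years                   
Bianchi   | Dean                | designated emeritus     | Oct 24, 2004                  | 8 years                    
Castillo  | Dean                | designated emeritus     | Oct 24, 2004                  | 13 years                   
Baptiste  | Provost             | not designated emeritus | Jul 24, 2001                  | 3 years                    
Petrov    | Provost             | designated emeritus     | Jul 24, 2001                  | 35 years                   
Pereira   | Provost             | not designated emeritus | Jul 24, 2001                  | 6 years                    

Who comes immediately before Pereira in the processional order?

Baptiste

By current position: Petrov, Baptiste and Pereira (Provost); then Bianchi, Castillo and Whitfield (Dean); then Salazar and Drummond (Associate Professor).
Petrov, Baptiste and Pereira all have date the degree was conferred Jul 24, 2001, so the next rule applies.
Among Petrov, Baptiste and Pereira, designated emeritus before not designated emeritus: Petrov (designated emeritus) before Baptiste and Pereira (not designated emeritus).
Among Baptiste and Pereira, by years of continuous service (lower first) (reversed rule for this group): Baptiste (3 years) before Pereira (6 years).
Among Bianchi, Castillo and Whitfield, by date the degree was conferred (earlier first): Bianchi and Castillo (Oct 24, 2004) before Whitfield (Apr 7, 2005).
Bianchi and Castillo are each designated emeritus, so the next rule applies.
Among Bianchi and Castillo, by years of continuous service (lower first) (reversed rule for this group): Bianchi (8 years) before Castillo (13 years).
Salazar and Drummond both have date the degree was conferred Jul 20, 2003, so the next rule applies.
Salazar and Drummond are each designated emeritus, so the next rule applies.
Among Salazar and Drummond, by years of continuous service (higher first): Salazar (36 years) before Drummond (25 years).
Order: Petrov, Baptiste, Pereira, Bianchi, Castillo, Whitfield, Salazar, Drummond.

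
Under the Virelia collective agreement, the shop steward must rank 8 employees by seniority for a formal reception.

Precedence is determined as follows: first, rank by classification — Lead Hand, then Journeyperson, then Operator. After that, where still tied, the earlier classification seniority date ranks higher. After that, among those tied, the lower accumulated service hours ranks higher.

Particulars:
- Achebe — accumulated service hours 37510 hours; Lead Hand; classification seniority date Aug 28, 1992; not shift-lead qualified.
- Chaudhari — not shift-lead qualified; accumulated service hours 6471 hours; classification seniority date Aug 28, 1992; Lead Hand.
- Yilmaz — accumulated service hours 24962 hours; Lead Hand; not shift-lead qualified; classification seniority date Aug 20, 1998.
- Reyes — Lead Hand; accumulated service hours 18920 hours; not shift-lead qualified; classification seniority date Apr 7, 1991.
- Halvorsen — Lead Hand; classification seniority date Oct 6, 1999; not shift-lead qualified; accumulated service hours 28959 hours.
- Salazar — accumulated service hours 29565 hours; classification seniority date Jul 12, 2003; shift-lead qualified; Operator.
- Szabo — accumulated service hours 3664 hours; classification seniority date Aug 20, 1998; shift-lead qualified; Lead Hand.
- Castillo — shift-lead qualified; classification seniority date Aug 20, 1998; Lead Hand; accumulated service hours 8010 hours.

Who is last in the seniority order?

Salazar

By classification: Reyes, Chaudhari, Achebe, Szabo, Castillo, Yilmaz and Halvorsen (Lead Hand); then Salazar (Operator).
Among Reyes, Chaudhari, Achebe, Szabo, Castillo, Yilmaz and Halvorsen, by classification seniority date (earlier first): Reyes (Apr 7, 1991) before Chaudhari and Achebe (Aug 28, 1992) before Szabo, Castillo and Yilmaz (Aug 20, 1998) before Halvorsen (Oct 6, 1999).
Among Chaudhari and Achebe, by accumulated service hours (lower first): Chaudhari (6471 hours) before Achebe (37510 hours).
Among Szabo, Castillo and Yilmaz, by accumulated service hours (lower first): Szabo (3664 hours) before Castillo (8010 hours) before Yilmaz (24962 hours).
Order: Reyes, Chaudhari, Achebe, Szabo, Castillo, Yilmaz, Halvorsen, Salazar.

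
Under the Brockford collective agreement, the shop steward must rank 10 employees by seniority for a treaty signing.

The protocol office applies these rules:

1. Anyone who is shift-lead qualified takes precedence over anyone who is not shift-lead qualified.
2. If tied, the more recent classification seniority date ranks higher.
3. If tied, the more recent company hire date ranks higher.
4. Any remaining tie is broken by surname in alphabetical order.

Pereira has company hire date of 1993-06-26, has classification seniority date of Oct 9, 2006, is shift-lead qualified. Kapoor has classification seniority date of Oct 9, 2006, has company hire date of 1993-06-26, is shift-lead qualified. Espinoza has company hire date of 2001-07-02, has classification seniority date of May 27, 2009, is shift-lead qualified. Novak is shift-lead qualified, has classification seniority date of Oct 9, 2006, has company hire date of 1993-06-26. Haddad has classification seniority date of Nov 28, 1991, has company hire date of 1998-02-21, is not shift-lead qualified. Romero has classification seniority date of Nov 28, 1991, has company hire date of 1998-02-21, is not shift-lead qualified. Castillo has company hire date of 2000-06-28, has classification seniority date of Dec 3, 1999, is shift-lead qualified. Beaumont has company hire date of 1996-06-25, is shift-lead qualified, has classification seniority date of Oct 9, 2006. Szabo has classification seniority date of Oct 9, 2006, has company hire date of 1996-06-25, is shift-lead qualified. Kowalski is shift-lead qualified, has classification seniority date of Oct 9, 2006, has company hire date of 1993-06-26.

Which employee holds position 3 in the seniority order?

By the first rule: Espinoza, Beaumont, Szabo, Kapoor, Kowalski, Novak, Pereira and Castillo (each shift-lead qualified); then Haddad and Romero (both not shift-lead qualified).
Among Espinoza, Beaumont, Szabo, Kapoor, Kowalski, Novak, Pereira and Castillo, by classification seniority date (later first): Espinoza (May 27, 2009) before Beaumont, Szabo, Kapoor, Kowalski, Novak and Pereira (Oct 9, 2006) before Castillo (Dec 3, 1999).
Among Beaumont, Szabo, Kapoor, Kowalski, Novak and Pereira, by company hire date (later first): Beaumont and Szabo (1996-06-25) before Kapoor, Kowalski, Novak and Pereira (1993-06-26).
Among Beaumont and Szabo, alphabetically by surname: Beaumont before Szabo.
Among Kapoor, Kowalski, Novak and Pereira, alphabetically by surname: Kapoor before Kowalski before Novak before Pereira.
Haddad and Romero both have classification seniority date Nov 28, 1991, so the next rule applies.
Haddad and Romero both have company hire date 1998-02-21, so the next rule applies.
Among Haddad and Romero, alphabetically by surname: Haddad before Romero.
Order: Espinoza, Beaumont, Szabo, Kapoor, Kowalski, Novak, Pereira, Castillo, Haddad, Romero.

Szabo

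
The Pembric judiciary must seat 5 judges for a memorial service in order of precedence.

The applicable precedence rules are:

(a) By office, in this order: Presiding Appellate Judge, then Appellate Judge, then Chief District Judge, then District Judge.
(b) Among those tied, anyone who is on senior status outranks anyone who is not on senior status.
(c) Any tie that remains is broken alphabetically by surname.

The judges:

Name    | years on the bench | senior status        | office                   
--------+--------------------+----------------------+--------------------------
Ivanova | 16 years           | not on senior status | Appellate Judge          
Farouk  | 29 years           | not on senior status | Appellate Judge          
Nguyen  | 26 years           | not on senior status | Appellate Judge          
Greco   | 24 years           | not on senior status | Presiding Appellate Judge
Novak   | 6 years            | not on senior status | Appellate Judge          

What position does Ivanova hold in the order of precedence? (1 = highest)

3

By office: Greco (Presiding Appellate Judge); then Farouk, Ivanova, Nguyen and Novak (Appellate Judge).
Farouk, Ivanova, Nguyen and Novak are each not on senior status, so the next rule applies.
Among Farouk, Ivanova, Nguyen and Novak, alphabetically by surname: Farouk before Ivanova before Nguyen before Novak.
Order: Greco, Farouk, Ivanova, Nguyen, Novak. So position 3.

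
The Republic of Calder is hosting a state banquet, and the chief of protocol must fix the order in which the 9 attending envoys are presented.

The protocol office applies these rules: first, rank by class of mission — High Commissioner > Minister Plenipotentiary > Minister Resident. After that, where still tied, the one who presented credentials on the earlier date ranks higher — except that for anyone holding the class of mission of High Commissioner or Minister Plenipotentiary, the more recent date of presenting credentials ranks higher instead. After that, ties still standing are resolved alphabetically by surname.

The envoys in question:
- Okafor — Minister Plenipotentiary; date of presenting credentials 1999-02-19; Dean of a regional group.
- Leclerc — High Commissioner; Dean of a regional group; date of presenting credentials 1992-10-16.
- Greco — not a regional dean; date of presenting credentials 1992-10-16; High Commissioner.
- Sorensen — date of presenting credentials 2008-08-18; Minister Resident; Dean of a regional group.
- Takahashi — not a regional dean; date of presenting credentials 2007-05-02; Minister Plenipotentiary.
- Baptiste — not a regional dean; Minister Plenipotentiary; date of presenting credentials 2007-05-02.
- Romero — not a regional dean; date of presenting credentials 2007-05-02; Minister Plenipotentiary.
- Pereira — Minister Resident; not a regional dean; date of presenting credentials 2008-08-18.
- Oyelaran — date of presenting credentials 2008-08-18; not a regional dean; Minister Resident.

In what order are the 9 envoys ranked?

Greco, Leclerc, Baptiste, Romero, Takahashi, Okafor, Oyelaran, Pereira, Sorensen

By class of mission: Greco and Leclerc (High Commissioner); then Baptiste, Romero, Takahashi and Okafor (Minister Plenipotentiary); then Oyelaran, Pereira and Sorensen (Minister Resident).
Greco and Leclerc both have date of presenting credentials 1992-10-16, so the next rule applies.
Among Greco and Leclerc, alphabetically by surname: Greco before Leclerc.
Among Baptiste, Romero, Takahashi and Okafor, by date of presenting credentials (later first) (reversed rule for this group): Baptiste, Romero and Takahashi (2007-05-02) before Okafor (1999-02-19).
Among Baptiste, Romero and Takahashi, alphabetically by surname: Baptiste before Romero before Takahashi.
Oyelaran, Pereira and Sorensen all have date of presenting credentials 2008-08-18, so the next rule applies.
Among Oyelaran, Pereira and Sorensen, alphabetically by surname: Oyelaran before Pereira before Sorensen.
Full order: Greco, Leclerc, Baptiste, Romero, Takahashi, Okafor, Oyelaran, Pereira, Sorensen.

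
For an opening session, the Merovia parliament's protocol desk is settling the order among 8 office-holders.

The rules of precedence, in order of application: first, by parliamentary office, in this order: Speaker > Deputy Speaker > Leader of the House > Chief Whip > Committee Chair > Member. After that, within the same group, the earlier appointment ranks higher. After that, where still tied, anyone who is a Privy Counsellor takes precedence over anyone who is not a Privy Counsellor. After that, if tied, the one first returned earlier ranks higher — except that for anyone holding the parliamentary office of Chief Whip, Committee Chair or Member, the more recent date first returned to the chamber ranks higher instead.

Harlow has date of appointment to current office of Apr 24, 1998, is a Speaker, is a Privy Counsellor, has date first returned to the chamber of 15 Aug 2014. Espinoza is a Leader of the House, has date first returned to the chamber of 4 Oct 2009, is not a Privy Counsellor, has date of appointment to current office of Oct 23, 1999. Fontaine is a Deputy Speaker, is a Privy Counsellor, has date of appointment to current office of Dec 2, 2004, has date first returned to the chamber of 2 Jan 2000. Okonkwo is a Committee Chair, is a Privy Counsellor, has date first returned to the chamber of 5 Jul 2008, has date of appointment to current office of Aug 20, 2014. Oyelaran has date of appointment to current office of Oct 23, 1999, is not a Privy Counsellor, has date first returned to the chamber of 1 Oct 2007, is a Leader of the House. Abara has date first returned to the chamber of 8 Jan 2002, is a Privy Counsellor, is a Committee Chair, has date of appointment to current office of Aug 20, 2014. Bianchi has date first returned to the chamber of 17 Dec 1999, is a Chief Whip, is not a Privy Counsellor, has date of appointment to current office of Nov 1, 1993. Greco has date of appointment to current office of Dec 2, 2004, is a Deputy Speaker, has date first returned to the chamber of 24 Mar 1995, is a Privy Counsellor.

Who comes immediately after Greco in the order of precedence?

Fontaine

By parliamentary office: Harlow (Speaker); then Greco and Fontaine (Deputy Speaker); then Oyelaran and Espinoza (Leader of the House); then Bianchi (Chief Whip); then Okonkwo and Abara (Committee Chair).
Greco and Fontaine both have date of appointment to current office Dec 2, 2004, so the next rule applies.
Greco and Fontaine are each a Privy Counsellor, so the next rule applies.
Among Greco and Fontaine, by date first returned to the chamber (earlier first): Greco (24 Mar 1995) before Fontaine (2 Jan 2000).
Oyelaran and Espinoza both have date of appointment to current office Oct 23, 1999, so the next rule applies.
Oyelaran and Espinoza are each not a Privy Counsellor, so the next rule applies.
Among Oyelaran and Espinoza, by date first returned to the chamber (earlier first): Oyelaran (1 Oct 2007) before Espinoza (4 Oct 2009).
Okonkwo and Abara both have date of appointment to current office Aug 20, 2014, so the next rule applies.
Okonkwo and Abara are each a Privy Counsellor, so the next rule applies.
Among Okonkwo and Abara, by date first returned to the chamber (later first) (reversed rule for this group): Okonkwo (5 Jul 2008) before Abara (8 Jan 2002).
Order: Harlow, Greco, Fontaine, Oyelaran, Espinoza, Bianchi, Okonkwo, Abara.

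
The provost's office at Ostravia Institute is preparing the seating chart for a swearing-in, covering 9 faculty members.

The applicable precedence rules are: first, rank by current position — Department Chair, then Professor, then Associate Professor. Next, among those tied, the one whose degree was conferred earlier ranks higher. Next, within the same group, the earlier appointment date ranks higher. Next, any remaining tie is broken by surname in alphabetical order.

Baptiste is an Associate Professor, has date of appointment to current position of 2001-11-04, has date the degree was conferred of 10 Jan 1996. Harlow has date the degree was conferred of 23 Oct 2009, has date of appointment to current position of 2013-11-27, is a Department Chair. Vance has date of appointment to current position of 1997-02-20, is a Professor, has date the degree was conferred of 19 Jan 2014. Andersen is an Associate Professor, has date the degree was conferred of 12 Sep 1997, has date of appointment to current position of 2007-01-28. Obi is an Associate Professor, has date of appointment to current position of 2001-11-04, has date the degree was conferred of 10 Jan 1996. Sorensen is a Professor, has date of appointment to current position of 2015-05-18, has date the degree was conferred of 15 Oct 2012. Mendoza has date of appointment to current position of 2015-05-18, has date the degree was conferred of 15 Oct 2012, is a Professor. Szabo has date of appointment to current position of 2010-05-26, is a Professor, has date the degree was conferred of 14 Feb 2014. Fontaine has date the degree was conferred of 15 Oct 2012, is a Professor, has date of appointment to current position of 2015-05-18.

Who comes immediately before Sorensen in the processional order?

Mendoza

By current position: Harlow (Department Chair); then Fontaine, Mendoza, Sorensen, Vance and Szabo (Professor); then Baptiste, Obi and Andersen (Associate Professor).
Among Fontaine, Mendoza, Sorensen, Vance and Szabo, by date the degree was conferred (earlier first): Fontaine, Mendoza and Sorensen (15 Oct 2012) before Vance (19 Jan 2014) before Szabo (14 Feb 2014).
Fontaine, Mendoza and Sorensen all have date of appointment to current position 2015-05-18, so the next rule applies.
Among Fontaine, Mendoza and Sorensen, alphabetically by surname: Fontaine before Mendoza before Sorensen.
Among Baptiste, Obi and Andersen, by date the degree was conferred (earlier first): Baptiste and Obi (10 Jan 1996) before Andersen (12 Sep 1997).
Baptiste and Obi both have date of appointment to current position 2001-11-04, so the next rule applies.
Among Baptiste and Obi, alphabetically by surname: Baptiste before Obi.
Order: Harlow, Fontaine, Mendoza, Sorensen, Vance, Szabo, Baptiste, Obi, Andersen.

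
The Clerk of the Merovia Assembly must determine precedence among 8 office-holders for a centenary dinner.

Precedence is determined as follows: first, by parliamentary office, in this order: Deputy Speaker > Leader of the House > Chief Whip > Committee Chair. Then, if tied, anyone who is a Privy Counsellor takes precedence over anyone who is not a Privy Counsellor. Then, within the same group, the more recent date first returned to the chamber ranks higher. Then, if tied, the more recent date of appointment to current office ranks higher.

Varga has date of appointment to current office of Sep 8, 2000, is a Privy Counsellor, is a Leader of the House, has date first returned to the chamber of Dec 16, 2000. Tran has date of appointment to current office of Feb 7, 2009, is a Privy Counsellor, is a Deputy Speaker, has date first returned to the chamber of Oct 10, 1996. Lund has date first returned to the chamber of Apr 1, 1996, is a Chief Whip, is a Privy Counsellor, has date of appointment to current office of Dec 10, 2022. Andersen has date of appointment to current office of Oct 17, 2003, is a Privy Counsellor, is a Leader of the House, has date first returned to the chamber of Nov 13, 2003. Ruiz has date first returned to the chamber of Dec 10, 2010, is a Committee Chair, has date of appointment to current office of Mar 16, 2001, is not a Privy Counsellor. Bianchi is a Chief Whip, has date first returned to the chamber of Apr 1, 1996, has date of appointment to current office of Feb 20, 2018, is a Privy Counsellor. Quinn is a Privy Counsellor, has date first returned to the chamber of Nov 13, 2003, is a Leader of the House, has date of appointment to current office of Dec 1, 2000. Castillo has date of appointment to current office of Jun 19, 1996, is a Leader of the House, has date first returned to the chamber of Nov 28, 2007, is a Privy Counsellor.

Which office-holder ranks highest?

By parliamentary office: Tran (Deputy Speaker); then Castillo, Andersen, Quinn and Varga (Leader of the House); then Lund and Bianchi (Chief Whip); then Ruiz (Committee Chair).
Castillo, Andersen, Quinn and Varga are each a Privy Counsellor, so the next rule applies.
Among Castillo, Andersen, Quinn and Varga, by date first returned to the chamber (later first): Castillo (Nov 28, 2007) before Andersen and Quinn (Nov 13, 2003) before Varga (Dec 16, 2000).
Among Andersen and Quinn, by date of appointment to current office (later first): Andersen (Oct 17, 2003) before Quinn (Dec 1, 2000).
Lund and Bianchi are each a Privy Counsellor, so the next rule applies.
Lund and Bianchi both have date first returned to the chamber Apr 1, 1996, so the next rule applies.
Among Lund and Bianchi, by date of appointment to current office (later first): Lund (Dec 10, 2022) before Bianchi (Feb 20, 2018).
Order: Tran, Castillo, Andersen, Quinn, Varga, Lund, Bianchi, Ruiz.

Tran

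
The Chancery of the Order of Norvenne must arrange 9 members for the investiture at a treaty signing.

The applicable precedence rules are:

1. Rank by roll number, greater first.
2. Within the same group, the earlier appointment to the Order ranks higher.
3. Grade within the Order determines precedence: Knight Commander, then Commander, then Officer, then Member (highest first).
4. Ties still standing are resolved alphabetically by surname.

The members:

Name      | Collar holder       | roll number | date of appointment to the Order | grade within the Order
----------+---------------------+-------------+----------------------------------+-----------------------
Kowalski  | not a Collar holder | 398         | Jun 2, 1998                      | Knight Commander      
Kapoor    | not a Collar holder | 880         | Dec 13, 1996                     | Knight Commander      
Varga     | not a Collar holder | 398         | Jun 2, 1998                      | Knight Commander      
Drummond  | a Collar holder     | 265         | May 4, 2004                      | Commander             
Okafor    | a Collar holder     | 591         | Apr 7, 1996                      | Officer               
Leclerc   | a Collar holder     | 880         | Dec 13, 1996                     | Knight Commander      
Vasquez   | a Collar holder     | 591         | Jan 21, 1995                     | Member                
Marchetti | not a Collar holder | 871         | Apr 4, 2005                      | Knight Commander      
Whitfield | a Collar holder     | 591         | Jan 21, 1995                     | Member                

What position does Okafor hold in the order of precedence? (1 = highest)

6

By roll number (higher first): Kapoor and Leclerc (both 880); then Marchetti (871); then Vasquez, Whitfield and Okafor (each 591); then Kowalski and Varga (both 398); then Drummond (265).
Kapoor and Leclerc both have date of appointment to the Order Dec 13, 1996, so the next rule applies.
Kapoor and Leclerc are each Knight Commander, so the next rule applies.
Among Kapoor and Leclerc, alphabetically by surname: Kapoor before Leclerc.
Among Vasquez, Whitfield and Okafor, by date of appointment to the Order (earlier first): Vasquez and Whitfield (Jan 21, 1995) before Okafor (Apr 7, 1996).
Vasquez and Whitfield are each Member, so the next rule applies.
Among Vasquez and Whitfield, alphabetically by surname: Vasquez before Whitfield.
Kowalski and Varga both have date of appointment to the Order Jun 2, 1998, so the next rule applies.
Kowalski and Varga are each Knight Commander, so the next rule applies.
Among Kowalski and Varga, alphabetically by surname: Kowalski before Varga.
Order: Kapoor, Leclerc, Marchetti, Vasquez, Whitfield, Okafor, Kowalski, Varga, Drummond. So position 6.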